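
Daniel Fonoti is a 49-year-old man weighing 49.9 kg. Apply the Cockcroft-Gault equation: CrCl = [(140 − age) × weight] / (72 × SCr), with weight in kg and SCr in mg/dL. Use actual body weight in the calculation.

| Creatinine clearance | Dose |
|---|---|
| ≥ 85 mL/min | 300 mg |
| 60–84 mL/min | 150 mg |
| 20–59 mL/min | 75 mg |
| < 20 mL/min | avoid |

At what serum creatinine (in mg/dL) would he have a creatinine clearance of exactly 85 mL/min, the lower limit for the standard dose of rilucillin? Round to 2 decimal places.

0.74 mg/dL

Standard dose requires CrCl ≥ 85 mL/min.
Set (140 − 49) × 49.9 / (72 × SCr) = 85
SCr = (140 − 49) × 49.9 / (72 × 85) = 0.742 mg/dL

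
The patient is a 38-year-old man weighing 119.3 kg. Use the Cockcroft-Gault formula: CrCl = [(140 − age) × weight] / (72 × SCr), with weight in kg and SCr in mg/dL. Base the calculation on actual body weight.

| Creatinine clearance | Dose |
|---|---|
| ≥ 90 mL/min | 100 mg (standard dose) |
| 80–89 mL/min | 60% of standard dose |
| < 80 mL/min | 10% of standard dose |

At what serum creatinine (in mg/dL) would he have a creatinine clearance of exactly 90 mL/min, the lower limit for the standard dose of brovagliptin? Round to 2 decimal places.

Standard dose requires CrCl ≥ 90 mL/min.
Set (140 − 38) × 119.3 / (72 × SCr) = 90
SCr = (140 − 38) × 119.3 / (72 × 90) = 1.878 mg/dL

1.88 mg/dL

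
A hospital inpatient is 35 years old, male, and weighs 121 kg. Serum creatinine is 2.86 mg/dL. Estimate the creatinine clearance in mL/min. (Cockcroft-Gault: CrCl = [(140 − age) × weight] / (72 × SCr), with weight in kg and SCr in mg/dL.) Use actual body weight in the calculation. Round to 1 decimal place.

61.7 mL/min

CrCl = (140 − 35) × 121 / (72 × 2.86) = 12705.0 / 205.92 ≈ 61.7 mL/min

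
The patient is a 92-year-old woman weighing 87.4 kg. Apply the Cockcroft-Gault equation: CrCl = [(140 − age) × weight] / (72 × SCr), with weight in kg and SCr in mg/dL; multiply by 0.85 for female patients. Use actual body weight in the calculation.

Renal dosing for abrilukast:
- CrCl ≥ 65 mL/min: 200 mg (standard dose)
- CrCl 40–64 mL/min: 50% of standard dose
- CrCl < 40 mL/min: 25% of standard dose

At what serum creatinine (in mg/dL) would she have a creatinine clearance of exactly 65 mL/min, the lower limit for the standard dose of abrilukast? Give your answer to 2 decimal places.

0.76 mg/dL

Standard dose requires CrCl ≥ 65 mL/min.
Set (140 − 92) × 87.4 × 0.85 / (72 × SCr) = 65
SCr = (140 − 92) × 87.4 × 0.85 / (72 × 65) = 0.762 mg/dL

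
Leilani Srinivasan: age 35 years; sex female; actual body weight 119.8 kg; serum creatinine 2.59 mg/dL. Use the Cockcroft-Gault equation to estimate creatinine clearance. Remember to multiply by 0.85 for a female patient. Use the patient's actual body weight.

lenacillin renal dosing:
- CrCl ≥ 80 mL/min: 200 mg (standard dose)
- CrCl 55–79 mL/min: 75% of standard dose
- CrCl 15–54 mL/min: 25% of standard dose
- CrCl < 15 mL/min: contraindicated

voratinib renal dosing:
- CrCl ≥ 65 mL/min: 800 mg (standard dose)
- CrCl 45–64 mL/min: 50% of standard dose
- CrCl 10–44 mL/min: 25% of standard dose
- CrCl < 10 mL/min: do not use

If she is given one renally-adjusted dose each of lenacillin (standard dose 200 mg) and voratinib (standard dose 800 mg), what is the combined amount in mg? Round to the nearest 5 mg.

CrCl = (140 − 35) × 119.8 / (72 × 2.59) × 0.85 = 12579.0 / 186.48 × 0.85 ≈ 57.3 mL/min
CrCl ≈ 57 mL/min.
lenacillin: 55–79 mL/min → 75% of 200 mg = 150 mg.
voratinib: 45–64 mL/min → 50% of 800 mg = 400 mg.
Total = 150 + 400 = 550 mg.

550 mg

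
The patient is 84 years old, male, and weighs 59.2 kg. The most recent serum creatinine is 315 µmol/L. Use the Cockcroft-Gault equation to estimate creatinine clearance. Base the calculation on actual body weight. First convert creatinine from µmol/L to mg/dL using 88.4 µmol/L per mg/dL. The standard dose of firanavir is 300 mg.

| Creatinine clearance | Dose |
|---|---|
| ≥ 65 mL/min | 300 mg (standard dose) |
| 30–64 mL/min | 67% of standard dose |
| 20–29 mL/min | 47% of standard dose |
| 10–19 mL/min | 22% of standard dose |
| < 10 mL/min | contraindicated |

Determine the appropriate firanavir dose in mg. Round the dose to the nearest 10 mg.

70 mg

SCr = 315 / 88.4 = 3.563 mg/dL
CrCl = (140 − 84) × 59.2 / (72 × 3.563) = 3315.2 / 256.54 ≈ 12.9 mL/min
CrCl ≈ 13 mL/min → bracket 10–19 mL/min.
22% of 300 mg = 66 mg → 70 mg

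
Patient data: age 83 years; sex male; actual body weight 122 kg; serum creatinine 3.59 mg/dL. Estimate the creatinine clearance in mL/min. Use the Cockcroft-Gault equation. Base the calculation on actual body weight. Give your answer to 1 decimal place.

26.9 mL/min

CrCl = (140 − 83) × 122 / (72 × 3.59) = 6954.0 / 258.48 ≈ 26.9 mL/min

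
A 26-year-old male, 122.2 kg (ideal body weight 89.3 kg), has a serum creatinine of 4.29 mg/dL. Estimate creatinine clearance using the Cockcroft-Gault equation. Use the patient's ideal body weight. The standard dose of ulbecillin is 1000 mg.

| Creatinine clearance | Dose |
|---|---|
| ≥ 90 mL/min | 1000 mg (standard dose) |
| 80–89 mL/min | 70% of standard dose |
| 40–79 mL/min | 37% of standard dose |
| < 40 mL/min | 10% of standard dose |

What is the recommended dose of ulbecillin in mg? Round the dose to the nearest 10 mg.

100 mg

CrCl = (140 − 26) × 89.3 / (72 × 4.29) = 10180.2 / 308.88 ≈ 33.0 mL/min
CrCl ≈ 33 mL/min → bracket < 40 mL/min.
10% of 1000 mg = 100 mg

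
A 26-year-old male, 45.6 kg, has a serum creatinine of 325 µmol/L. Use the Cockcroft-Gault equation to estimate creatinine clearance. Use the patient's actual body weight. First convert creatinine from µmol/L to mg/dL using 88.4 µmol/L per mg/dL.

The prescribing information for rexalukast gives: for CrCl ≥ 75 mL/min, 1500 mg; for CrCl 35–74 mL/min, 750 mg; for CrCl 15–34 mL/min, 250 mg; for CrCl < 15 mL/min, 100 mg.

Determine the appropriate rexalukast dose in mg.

250 mg

SCr = 325 / 88.4 = 3.676 mg/dL
CrCl = (140 − 26) × 45.6 / (72 × 3.676) = 5198.4 / 264.67 ≈ 19.6 mL/min
CrCl ≈ 20 mL/min → bracket 15–34 mL/min.
Dose for this bracket: 250 mg.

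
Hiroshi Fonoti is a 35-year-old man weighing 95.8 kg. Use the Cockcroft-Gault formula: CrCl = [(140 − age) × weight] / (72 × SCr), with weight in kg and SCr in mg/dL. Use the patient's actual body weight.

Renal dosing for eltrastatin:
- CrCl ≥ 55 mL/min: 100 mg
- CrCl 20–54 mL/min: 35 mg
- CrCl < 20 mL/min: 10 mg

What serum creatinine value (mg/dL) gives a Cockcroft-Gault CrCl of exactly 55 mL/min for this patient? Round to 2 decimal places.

2.54 mg/dL

Standard dose requires CrCl ≥ 55 mL/min.
Set (140 − 35) × 95.8 / (72 × SCr) = 55
SCr = (140 − 35) × 95.8 / (72 × 55) = 2.540 mg/dL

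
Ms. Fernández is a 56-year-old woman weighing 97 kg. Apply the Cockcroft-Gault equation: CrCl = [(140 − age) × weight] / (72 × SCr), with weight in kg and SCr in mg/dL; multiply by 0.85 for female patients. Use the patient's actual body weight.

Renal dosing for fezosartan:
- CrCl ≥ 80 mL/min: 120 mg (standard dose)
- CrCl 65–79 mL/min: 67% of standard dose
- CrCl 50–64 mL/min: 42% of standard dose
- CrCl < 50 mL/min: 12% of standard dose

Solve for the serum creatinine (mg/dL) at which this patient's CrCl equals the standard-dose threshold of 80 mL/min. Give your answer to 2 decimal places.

Standard dose requires CrCl ≥ 80 mL/min.
Set (140 − 56) × 97 × 0.85 / (72 × SCr) = 80
SCr = (140 − 56) × 97 × 0.85 / (72 × 80) = 1.202 mg/dL

1.20 mg/dL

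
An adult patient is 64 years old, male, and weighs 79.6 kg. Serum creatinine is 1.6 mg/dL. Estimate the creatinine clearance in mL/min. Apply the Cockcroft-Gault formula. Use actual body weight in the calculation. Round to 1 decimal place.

CrCl = (140 − 64) × 79.6 / (72 × 1.6) = 6049.6 / 115.20 ≈ 52.5 mL/min

52.5 mL/min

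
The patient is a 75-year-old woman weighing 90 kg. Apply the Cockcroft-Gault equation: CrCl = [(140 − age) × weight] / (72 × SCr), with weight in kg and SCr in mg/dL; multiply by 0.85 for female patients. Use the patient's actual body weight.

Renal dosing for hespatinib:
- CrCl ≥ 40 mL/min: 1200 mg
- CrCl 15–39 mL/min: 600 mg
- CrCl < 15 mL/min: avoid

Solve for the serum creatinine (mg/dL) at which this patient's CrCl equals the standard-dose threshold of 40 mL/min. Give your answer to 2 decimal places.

Standard dose requires CrCl ≥ 40 mL/min.
Set (140 − 75) × 90 × 0.85 / (72 × SCr) = 40
SCr = (140 − 75) × 90 × 0.85 / (72 × 40) = 1.727 mg/dL

1.73 mg/dL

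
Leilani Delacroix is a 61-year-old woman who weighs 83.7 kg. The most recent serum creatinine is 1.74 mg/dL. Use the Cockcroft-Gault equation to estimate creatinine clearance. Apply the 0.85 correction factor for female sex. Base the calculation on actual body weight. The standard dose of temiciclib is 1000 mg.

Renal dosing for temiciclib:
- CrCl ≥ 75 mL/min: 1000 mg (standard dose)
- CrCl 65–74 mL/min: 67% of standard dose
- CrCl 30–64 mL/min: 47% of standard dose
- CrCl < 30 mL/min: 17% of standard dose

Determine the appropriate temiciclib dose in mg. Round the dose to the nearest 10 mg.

470 mg

CrCl = (140 − 61) × 83.7 / (72 × 1.74) × 0.85 = 6612.3 / 125.28 × 0.85 ≈ 44.9 mL/min
CrCl ≈ 45 mL/min → bracket 30–64 mL/min.
47% of 1000 mg = 470 mg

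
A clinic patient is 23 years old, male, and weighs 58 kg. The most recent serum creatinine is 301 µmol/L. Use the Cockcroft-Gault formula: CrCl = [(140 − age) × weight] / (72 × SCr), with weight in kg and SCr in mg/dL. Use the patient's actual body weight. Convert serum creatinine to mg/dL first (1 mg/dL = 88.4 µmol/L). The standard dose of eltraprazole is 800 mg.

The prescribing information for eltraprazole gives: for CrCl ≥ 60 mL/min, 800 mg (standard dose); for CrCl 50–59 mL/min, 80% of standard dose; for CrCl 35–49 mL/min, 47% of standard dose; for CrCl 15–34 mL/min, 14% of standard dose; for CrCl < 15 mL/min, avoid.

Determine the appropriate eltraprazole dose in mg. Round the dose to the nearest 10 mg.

110 mg

SCr = 301 / 88.4 = 3.405 mg/dL
CrCl = (140 − 23) × 58 / (72 × 3.405) = 6786.0 / 245.16 ≈ 27.7 mL/min
CrCl ≈ 28 mL/min → bracket 15–34 mL/min.
14% of 800 mg = 112 mg → 110 mg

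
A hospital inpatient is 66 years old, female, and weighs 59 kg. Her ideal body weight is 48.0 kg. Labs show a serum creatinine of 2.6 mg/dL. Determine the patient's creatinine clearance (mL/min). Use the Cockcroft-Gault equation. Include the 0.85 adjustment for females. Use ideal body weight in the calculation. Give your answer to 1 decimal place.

CrCl = (140 − 66) × 48 / (72 × 2.6) × 0.85 = 3552.0 / 187.20 × 0.85 ≈ 16.1 mL/min

16.1 mL/min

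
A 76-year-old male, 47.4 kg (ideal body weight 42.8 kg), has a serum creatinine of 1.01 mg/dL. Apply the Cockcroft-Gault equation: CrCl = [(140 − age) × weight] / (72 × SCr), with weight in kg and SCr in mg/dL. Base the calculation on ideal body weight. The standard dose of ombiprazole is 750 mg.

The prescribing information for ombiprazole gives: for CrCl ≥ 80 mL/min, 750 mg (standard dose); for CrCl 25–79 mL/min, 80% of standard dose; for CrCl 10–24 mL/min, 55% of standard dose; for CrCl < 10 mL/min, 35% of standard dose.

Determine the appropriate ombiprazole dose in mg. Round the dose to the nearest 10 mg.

CrCl = (140 − 76) × 42.8 / (72 × 1.01) = 2739.2 / 72.72 ≈ 37.7 mL/min
CrCl ≈ 38 mL/min → bracket 25–79 mL/min.
80% of 750 mg = 600 mg

600 mg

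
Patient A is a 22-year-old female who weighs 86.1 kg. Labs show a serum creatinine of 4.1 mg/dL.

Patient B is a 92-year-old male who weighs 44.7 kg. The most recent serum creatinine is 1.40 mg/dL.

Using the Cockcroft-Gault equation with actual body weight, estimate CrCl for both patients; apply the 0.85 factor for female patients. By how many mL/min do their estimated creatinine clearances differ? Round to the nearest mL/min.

Patient A: CrCl = (140 − 22) × 86.1 / (72 × 4.1) × 0.85 = 10159.8 / 295.20 × 0.85 ≈ 29.3 mL/min
Patient B: CrCl = (140 − 92) × 44.7 / (72 × 1.4) = 2145.6 / 100.80 ≈ 21.3 mL/min
|29.3 − 21.3| = 8.0 mL/min

8 mL/min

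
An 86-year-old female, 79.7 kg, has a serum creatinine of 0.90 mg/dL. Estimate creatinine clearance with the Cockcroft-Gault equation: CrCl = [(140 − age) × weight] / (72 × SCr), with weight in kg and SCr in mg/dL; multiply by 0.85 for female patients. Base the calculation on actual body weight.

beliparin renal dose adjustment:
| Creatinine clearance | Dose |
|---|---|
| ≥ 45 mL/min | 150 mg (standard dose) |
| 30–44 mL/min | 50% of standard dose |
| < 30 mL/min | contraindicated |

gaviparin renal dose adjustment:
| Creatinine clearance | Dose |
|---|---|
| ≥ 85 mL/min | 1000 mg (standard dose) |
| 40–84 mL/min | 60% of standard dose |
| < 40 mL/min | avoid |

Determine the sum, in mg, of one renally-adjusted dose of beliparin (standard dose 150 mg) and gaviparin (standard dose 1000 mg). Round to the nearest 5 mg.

750 mg

CrCl = (140 − 86) × 79.7 / (72 × 0.9) × 0.85 = 4303.8 / 64.80 × 0.85 ≈ 56.5 mL/min
CrCl ≈ 56 mL/min.
beliparin: ≥ 45 mL/min → 100% of 150 mg = 150 mg.
gaviparin: 40–84 mL/min → 60% of 1000 mg = 600 mg.
Total = 150 + 600 = 750 mg.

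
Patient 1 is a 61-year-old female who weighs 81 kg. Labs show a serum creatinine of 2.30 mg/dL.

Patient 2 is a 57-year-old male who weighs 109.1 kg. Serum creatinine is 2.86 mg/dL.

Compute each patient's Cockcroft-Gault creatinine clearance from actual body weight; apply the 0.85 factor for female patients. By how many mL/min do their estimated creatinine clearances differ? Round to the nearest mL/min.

Patient 1: CrCl = (140 − 61) × 81 / (72 × 2.3) × 0.85 = 6399.0 / 165.60 × 0.85 ≈ 32.8 mL/min
Patient 2: CrCl = (140 − 57) × 109.1 / (72 × 2.86) = 9055.3 / 205.92 ≈ 44.0 mL/min
|32.8 − 44.0| = 11.2 mL/min

11 mL/min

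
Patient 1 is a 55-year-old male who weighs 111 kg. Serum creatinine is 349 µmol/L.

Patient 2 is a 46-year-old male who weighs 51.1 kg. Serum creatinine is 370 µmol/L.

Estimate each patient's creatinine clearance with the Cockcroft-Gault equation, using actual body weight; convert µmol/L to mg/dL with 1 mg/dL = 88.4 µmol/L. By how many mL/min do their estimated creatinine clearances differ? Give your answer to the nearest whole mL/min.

17 mL/min

Patient 1: SCr = 349 / 88.4 = 3.948 mg/dL
Patient 1: CrCl = (140 − 55) × 111 / (72 × 3.948) = 9435.0 / 284.26 ≈ 33.2 mL/min
Patient 2: SCr = 370 / 88.4 = 4.186 mg/dL
Patient 2: CrCl = (140 − 46) × 51.1 / (72 × 4.186) = 4803.4 / 301.39 ≈ 15.9 mL/min
|33.2 − 15.9| = 17.3 mL/min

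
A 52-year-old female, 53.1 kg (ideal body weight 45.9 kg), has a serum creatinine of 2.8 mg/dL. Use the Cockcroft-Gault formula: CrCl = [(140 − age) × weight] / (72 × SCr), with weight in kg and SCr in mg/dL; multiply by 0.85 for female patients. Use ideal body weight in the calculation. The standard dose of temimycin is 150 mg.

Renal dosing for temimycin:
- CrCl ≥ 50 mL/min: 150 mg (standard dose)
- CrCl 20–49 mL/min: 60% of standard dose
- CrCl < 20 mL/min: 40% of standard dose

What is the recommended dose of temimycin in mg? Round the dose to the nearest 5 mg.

60 mg

CrCl = (140 − 52) × 45.9 / (72 × 2.8) × 0.85 = 4039.2 / 201.60 × 0.85 ≈ 17.0 mL/min
CrCl ≈ 17 mL/min → bracket < 20 mL/min.
40% of 150 mg = 60 mg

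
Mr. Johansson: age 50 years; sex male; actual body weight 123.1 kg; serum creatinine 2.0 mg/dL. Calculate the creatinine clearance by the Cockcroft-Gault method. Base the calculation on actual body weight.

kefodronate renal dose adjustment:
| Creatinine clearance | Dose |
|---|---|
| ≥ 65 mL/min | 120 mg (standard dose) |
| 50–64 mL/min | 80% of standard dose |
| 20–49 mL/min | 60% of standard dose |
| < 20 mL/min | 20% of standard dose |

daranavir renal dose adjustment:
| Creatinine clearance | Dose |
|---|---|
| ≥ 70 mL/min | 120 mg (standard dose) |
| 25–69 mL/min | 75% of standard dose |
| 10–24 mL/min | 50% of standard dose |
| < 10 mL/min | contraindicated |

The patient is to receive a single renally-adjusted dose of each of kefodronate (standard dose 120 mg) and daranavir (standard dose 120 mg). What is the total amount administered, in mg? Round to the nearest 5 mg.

CrCl = (140 − 50) × 123.1 / (72 × 2) = 11079.0 / 144.00 ≈ 76.9 mL/min
CrCl ≈ 77 mL/min.
kefodronate: ≥ 65 mL/min → 100% of 120 mg = 120 mg.
daranavir: ≥ 70 mL/min → 100% of 120 mg = 120 mg.
Total = 120 + 120 = 240 mg.

240 mg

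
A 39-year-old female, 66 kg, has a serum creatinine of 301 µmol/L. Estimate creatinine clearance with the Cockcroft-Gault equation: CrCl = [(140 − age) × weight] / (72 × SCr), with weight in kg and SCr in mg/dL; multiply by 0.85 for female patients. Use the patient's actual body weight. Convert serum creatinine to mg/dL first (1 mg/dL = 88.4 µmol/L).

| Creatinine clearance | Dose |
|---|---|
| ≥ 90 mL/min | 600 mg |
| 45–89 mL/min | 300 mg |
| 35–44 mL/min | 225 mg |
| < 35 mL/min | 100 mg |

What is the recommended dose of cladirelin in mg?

100 mg

SCr = 301 / 88.4 = 3.405 mg/dL
CrCl = (140 − 39) × 66 / (72 × 3.405) × 0.85 = 6666.0 / 245.16 × 0.85 ≈ 23.1 mL/min
CrCl ≈ 23 mL/min → bracket < 35 mL/min.
Dose for this bracket: 100 mg.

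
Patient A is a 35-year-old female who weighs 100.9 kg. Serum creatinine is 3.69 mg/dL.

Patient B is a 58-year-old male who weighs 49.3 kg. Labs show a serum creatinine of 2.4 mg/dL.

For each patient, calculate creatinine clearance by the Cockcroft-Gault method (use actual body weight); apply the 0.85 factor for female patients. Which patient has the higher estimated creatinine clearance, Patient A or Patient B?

Patient A

Patient A: CrCl = (140 − 35) × 100.9 / (72 × 3.69) × 0.85 = 10594.5 / 265.68 × 0.85 ≈ 33.9 mL/min
Patient B: CrCl = (140 − 58) × 49.3 / (72 × 2.4) = 4042.6 / 172.80 ≈ 23.4 mL/min
33.9 vs 23.4 mL/min → Patient A is higher.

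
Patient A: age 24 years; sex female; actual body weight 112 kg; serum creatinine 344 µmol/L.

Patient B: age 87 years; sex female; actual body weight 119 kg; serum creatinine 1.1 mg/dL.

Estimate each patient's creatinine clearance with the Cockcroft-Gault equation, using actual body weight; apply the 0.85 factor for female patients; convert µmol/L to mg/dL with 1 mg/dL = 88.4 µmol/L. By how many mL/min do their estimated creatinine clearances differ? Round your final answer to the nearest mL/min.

Patient A: SCr = 344 / 88.4 = 3.891 mg/dL
Patient A: CrCl = (140 − 24) × 112 / (72 × 3.891) × 0.85 = 12992.0 / 280.15 × 0.85 ≈ 39.4 mL/min
Patient B: CrCl = (140 − 87) × 119 / (72 × 1.1) × 0.85 = 6307.0 / 79.20 × 0.85 ≈ 67.7 mL/min
|39.4 − 67.7| = 28.3 mL/min

28 mL/min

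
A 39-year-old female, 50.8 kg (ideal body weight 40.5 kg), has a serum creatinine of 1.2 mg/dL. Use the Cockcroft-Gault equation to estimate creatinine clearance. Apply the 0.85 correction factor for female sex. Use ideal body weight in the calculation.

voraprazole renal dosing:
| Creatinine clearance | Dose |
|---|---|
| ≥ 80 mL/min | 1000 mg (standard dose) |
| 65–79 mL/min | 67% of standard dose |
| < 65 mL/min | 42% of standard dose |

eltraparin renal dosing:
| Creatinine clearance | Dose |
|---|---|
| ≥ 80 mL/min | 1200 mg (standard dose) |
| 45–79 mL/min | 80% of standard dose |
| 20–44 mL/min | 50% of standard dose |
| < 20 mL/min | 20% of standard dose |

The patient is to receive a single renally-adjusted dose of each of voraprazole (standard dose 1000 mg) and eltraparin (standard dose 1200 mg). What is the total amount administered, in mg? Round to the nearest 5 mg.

CrCl = (140 − 39) × 40.5 / (72 × 1.2) × 0.85 = 4090.5 / 86.40 × 0.85 ≈ 40.2 mL/min
CrCl ≈ 40 mL/min.
voraprazole: < 65 mL/min → 42% of 1000 mg = 420 mg.
eltraparin: 20–44 mL/min → 50% of 1200 mg = 600 mg.
Total = 420 + 600 = 1020 mg.

1020 mg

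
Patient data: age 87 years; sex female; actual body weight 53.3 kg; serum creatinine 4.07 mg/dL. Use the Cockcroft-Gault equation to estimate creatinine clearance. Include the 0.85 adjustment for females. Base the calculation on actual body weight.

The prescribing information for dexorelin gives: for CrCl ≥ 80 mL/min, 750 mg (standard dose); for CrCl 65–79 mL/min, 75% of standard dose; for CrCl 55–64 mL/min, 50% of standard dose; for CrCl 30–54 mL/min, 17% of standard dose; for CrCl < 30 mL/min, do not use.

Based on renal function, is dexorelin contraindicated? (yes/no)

CrCl = (140 − 87) × 53.3 / (72 × 4.07) × 0.85 = 2824.9 / 293.04 × 0.85 ≈ 8.2 mL/min
CrCl ≈ 8 mL/min, which is < 30 mL/min.

yes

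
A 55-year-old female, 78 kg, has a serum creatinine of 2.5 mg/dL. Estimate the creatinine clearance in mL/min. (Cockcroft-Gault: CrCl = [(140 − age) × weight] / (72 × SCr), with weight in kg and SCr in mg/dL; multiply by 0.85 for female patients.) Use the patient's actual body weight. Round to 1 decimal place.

31.3 mL/min

CrCl = (140 − 55) × 78 / (72 × 2.5) × 0.85 = 6630.0 / 180.00 × 0.85 ≈ 31.3 mL/min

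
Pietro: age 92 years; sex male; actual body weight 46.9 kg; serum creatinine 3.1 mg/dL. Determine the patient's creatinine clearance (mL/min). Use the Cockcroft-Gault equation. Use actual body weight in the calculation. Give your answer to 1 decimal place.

CrCl = (140 − 92) × 46.9 / (72 × 3.1) = 2251.2 / 223.20 ≈ 10.1 mL/min

10.1 mL/min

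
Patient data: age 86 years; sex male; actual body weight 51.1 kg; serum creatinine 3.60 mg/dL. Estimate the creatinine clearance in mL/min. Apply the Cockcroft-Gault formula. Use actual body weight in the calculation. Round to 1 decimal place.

10.6 mL/min

CrCl = (140 − 86) × 51.1 / (72 × 3.6) = 2759.4 / 259.20 ≈ 10.6 mL/min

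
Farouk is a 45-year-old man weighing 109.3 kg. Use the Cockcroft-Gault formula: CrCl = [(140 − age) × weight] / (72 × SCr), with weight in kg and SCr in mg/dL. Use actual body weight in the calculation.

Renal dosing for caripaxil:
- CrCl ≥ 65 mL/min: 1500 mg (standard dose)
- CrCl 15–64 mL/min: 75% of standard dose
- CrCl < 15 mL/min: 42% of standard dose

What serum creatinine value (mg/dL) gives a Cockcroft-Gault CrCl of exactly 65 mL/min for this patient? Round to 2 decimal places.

2.22 mg/dL

Standard dose requires CrCl ≥ 65 mL/min.
Set (140 − 45) × 109.3 / (72 × SCr) = 65
SCr = (140 − 45) × 109.3 / (72 × 65) = 2.219 mg/dL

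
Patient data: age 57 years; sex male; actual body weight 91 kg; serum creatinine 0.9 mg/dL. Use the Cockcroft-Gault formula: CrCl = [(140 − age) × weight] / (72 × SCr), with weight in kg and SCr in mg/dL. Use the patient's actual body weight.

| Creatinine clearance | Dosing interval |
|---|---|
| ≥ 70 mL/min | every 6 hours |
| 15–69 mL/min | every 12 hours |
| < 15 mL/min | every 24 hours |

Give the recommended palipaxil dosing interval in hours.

every 6 hours

CrCl = (140 − 57) × 91 / (72 × 0.9) = 7553.0 / 64.80 ≈ 116.6 mL/min
CrCl ≈ 117 mL/min → bracket ≥ 70 mL/min → every 6 hours.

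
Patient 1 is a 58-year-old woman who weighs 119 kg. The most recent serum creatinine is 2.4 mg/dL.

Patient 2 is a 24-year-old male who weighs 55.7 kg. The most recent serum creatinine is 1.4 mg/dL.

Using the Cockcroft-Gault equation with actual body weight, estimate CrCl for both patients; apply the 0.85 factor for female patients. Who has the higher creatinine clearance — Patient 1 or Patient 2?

Patient 1: CrCl = (140 − 58) × 119 / (72 × 2.4) × 0.85 = 9758.0 / 172.80 × 0.85 ≈ 48.0 mL/min
Patient 2: CrCl = (140 − 24) × 55.7 / (72 × 1.4) = 6461.2 / 100.80 ≈ 64.1 mL/min
48.0 vs 64.1 mL/min → Patient 2 is higher.

Patient 2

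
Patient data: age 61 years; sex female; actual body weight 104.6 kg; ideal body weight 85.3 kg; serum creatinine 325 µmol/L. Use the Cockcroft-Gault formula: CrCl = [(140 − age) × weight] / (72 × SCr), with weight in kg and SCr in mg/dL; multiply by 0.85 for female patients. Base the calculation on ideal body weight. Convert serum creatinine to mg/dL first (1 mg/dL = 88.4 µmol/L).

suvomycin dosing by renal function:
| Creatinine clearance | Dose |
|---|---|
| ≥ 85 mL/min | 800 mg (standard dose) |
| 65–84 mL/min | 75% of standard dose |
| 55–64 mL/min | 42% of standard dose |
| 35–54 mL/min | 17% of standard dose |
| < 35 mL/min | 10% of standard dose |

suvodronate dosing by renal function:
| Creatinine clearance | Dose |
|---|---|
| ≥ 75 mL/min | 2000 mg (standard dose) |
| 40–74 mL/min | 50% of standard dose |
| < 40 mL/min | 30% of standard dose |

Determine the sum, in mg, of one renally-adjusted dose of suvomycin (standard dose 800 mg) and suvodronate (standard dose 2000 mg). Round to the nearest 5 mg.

680 mg

SCr = 325 / 88.4 = 3.676 mg/dL
CrCl = (140 − 61) × 85.3 / (72 × 3.676) × 0.85 = 6738.7 / 264.67 × 0.85 ≈ 21.6 mL/min
CrCl ≈ 22 mL/min.
suvomycin: < 35 mL/min → 10% of 800 mg = 80 mg.
suvodronate: < 40 mL/min → 30% of 2000 mg = 600 mg.
Total = 80 + 600 = 680 mg.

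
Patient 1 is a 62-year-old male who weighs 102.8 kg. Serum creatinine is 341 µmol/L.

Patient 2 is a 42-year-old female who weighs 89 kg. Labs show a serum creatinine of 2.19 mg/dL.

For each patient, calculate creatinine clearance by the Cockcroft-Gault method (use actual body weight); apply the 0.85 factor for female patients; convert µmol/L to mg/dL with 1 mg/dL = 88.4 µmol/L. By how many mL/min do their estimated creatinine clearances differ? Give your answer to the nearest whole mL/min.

Patient 1: SCr = 341 / 88.4 = 3.857 mg/dL
Patient 1: CrCl = (140 − 62) × 102.8 / (72 × 3.857) = 8018.4 / 277.70 ≈ 28.9 mL/min
Patient 2: CrCl = (140 − 42) × 89 / (72 × 2.19) × 0.85 = 8722.0 / 157.68 × 0.85 ≈ 47.0 mL/min
|28.9 − 47.0| = 18.1 mL/min

18 mL/min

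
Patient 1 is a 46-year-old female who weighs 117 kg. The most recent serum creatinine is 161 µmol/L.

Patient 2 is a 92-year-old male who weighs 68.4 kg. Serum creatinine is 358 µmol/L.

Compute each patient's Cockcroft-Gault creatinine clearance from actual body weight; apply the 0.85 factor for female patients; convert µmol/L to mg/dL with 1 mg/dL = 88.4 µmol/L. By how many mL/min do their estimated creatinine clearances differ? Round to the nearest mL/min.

60 mL/min

Patient 1: SCr = 161 / 88.4 = 1.821 mg/dL
Patient 1: CrCl = (140 − 46) × 117 / (72 × 1.821) × 0.85 = 10998.0 / 131.11 × 0.85 ≈ 71.3 mL/min
Patient 2: SCr = 358 / 88.4 = 4.05 mg/dL
Patient 2: CrCl = (140 − 92) × 68.4 / (72 × 4.05) = 3283.2 / 291.60 ≈ 11.3 mL/min
|71.3 − 11.3| = 60.0 mL/min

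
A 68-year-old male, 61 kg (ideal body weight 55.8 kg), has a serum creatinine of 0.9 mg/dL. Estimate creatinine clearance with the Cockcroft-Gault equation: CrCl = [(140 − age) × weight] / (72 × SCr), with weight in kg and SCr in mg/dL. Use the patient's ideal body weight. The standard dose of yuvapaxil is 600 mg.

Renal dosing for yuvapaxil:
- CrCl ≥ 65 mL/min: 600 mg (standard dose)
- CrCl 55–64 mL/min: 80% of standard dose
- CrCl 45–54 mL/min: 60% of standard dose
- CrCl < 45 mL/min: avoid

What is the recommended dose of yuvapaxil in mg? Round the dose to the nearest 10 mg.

CrCl = (140 − 68) × 55.8 / (72 × 0.9) = 4017.6 / 64.80 ≈ 62.0 mL/min
CrCl ≈ 62 mL/min → bracket 55–64 mL/min.
80% of 600 mg = 480 mg

480 mg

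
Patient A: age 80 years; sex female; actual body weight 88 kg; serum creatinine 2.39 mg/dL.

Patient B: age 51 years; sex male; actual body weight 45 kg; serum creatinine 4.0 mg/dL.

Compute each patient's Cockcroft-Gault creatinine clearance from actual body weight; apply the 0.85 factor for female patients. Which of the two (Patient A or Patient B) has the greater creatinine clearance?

Patient A: CrCl = (140 − 80) × 88 / (72 × 2.39) × 0.85 = 5280.0 / 172.08 × 0.85 ≈ 26.1 mL/min
Patient B: CrCl = (140 − 51) × 45 / (72 × 4) = 4005.0 / 288.00 ≈ 13.9 mL/min
26.1 vs 13.9 mL/min → Patient A is higher.

Patient A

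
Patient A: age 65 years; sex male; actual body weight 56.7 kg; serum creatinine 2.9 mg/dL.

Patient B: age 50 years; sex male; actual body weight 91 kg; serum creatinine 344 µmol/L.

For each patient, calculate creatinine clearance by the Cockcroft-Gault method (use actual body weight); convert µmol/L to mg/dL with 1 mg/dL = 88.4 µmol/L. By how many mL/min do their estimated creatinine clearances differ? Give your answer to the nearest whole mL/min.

9 mL/min

Patient A: CrCl = (140 − 65) × 56.7 / (72 × 2.9) = 4252.5 / 208.80 ≈ 20.4 mL/min
Patient B: SCr = 344 / 88.4 = 3.891 mg/dL
Patient B: CrCl = (140 − 50) × 91 / (72 × 3.891) = 8190.0 / 280.15 ≈ 29.2 mL/min
|20.4 − 29.2| = 8.8 mL/min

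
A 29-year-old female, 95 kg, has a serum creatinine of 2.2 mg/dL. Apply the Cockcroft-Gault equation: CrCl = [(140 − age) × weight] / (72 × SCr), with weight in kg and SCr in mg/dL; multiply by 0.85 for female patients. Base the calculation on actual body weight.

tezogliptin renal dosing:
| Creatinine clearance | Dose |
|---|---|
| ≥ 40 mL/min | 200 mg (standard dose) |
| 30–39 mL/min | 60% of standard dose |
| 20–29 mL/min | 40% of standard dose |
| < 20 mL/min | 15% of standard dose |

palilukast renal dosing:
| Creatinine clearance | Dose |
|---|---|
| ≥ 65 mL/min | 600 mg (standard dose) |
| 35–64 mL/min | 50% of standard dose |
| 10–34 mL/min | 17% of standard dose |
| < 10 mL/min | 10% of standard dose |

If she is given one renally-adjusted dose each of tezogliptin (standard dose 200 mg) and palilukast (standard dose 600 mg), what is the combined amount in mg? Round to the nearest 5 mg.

CrCl = (140 − 29) × 95 / (72 × 2.2) × 0.85 = 10545.0 / 158.40 × 0.85 ≈ 56.6 mL/min
CrCl ≈ 57 mL/min.
tezogliptin: ≥ 40 mL/min → 100% of 200 mg = 200 mg.
palilukast: 35–64 mL/min → 50% of 600 mg = 300 mg.
Total = 200 + 300 = 500 mg.

500 mg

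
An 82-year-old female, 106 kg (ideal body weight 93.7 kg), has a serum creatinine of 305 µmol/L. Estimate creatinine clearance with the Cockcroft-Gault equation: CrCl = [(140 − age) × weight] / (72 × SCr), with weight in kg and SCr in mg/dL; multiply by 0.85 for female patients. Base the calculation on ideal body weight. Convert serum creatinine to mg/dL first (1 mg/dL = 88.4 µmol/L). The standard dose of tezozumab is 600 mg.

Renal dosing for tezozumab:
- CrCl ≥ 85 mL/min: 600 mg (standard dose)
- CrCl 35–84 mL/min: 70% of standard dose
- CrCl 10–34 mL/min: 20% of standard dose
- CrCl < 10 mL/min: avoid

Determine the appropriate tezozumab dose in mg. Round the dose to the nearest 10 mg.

SCr = 305 / 88.4 = 3.45 mg/dL
CrCl = (140 − 82) × 93.7 / (72 × 3.45) × 0.85 = 5434.6 / 248.40 × 0.85 ≈ 18.6 mL/min
CrCl ≈ 19 mL/min → bracket 10–34 mL/min.
20% of 600 mg = 120 mg

120 mg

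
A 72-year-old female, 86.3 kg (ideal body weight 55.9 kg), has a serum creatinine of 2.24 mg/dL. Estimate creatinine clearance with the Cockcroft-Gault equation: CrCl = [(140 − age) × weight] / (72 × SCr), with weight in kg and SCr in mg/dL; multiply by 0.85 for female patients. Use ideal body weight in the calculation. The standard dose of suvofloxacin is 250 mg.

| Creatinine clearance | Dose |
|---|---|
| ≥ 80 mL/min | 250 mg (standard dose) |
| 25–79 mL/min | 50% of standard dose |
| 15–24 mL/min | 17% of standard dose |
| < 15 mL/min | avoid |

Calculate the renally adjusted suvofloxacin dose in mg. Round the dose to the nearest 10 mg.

40 mg

CrCl = (140 − 72) × 55.9 / (72 × 2.24) × 0.85 = 3801.2 / 161.28 × 0.85 ≈ 20.0 mL/min
CrCl ≈ 20 mL/min → bracket 15–24 mL/min.
17% of 250 mg = 42.5 mg → 40 mg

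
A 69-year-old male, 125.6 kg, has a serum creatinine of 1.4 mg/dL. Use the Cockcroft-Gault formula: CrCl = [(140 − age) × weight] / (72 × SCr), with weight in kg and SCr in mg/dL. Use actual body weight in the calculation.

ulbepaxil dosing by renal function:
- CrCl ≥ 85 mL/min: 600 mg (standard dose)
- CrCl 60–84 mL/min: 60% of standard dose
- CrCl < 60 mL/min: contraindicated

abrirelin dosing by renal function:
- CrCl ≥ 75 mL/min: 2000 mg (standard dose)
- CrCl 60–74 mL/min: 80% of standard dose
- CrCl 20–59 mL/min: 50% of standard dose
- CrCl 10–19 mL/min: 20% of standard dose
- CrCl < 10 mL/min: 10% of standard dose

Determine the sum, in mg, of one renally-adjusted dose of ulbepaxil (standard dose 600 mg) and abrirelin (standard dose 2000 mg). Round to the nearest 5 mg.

2600 mg

CrCl = (140 − 69) × 125.6 / (72 × 1.4) = 8917.6 / 100.80 ≈ 88.5 mL/min
CrCl ≈ 88 mL/min.
ulbepaxil: ≥ 85 mL/min → 100% of 600 mg = 600 mg.
abrirelin: ≥ 75 mL/min → 100% of 2000 mg = 2000 mg.
Total = 600 + 2000 = 2600 mg.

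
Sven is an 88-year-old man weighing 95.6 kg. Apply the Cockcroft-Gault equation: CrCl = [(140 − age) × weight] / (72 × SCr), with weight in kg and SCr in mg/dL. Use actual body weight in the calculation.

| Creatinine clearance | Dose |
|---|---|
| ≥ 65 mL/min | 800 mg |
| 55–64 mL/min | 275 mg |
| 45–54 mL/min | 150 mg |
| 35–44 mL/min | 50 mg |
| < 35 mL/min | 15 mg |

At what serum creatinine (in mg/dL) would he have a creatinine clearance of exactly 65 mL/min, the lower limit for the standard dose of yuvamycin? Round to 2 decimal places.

Standard dose requires CrCl ≥ 65 mL/min.
Set (140 − 88) × 95.6 / (72 × SCr) = 65
SCr = (140 − 88) × 95.6 / (72 × 65) = 1.062 mg/dL

1.06 mg/dL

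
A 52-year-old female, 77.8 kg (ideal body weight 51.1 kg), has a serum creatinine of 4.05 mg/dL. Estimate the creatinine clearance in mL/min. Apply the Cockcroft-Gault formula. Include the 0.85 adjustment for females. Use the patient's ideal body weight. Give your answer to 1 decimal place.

CrCl = (140 − 52) × 51.1 / (72 × 4.05) × 0.85 = 4496.8 / 291.60 × 0.85 ≈ 13.1 mL/min

13.1 mL/min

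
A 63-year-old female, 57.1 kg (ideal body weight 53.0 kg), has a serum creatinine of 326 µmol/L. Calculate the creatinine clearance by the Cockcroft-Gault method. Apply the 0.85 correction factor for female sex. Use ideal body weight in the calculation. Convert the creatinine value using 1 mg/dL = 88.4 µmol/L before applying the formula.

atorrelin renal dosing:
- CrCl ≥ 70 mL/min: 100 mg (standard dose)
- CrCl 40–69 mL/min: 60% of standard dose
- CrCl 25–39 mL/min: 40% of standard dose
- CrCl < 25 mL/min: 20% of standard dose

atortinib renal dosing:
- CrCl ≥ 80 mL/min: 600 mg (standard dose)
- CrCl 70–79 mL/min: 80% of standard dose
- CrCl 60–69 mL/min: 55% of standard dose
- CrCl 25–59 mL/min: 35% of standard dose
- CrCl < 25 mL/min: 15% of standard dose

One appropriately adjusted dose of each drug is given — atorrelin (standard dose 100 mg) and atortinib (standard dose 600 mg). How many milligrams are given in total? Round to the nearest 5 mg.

110 mg

SCr = 326 / 88.4 = 3.688 mg/dL
CrCl = (140 − 63) × 53 / (72 × 3.688) × 0.85 = 4081.0 / 265.54 × 0.85 ≈ 13.1 mL/min
CrCl ≈ 13 mL/min.
atorrelin: < 25 mL/min → 20% of 100 mg = 20 mg.
atortinib: < 25 mL/min → 15% of 600 mg = 90 mg.
Total = 20 + 90 = 110 mg.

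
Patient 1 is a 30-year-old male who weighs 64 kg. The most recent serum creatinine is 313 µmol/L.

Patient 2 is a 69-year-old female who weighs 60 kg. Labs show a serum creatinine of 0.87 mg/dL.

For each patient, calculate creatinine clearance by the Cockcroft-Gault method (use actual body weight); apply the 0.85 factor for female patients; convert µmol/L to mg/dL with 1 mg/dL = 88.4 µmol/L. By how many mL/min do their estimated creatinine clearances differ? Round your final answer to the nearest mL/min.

30 mL/min

Patient 1: SCr = 313 / 88.4 = 3.541 mg/dL
Patient 1: CrCl = (140 − 30) × 64 / (72 × 3.541) = 7040.0 / 254.95 ≈ 27.6 mL/min
Patient 2: CrCl = (140 − 69) × 60 / (72 × 0.87) × 0.85 = 4260.0 / 62.64 × 0.85 ≈ 57.8 mL/min
|27.6 − 57.8| = 30.2 mL/min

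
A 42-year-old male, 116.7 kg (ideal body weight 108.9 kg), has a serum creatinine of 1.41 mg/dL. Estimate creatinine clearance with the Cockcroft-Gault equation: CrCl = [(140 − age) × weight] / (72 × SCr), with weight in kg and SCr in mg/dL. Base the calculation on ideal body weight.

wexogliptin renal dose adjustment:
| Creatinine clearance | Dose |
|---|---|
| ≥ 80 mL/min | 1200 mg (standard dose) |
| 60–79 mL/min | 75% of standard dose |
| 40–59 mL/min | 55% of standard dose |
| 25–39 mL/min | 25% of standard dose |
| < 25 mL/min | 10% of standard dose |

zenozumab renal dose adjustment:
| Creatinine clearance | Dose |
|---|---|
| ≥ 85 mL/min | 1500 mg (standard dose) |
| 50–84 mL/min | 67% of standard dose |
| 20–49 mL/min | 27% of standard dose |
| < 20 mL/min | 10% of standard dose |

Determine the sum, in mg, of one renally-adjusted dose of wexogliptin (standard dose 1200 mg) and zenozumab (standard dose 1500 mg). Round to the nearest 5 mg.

2700 mg

CrCl = (140 − 42) × 108.9 / (72 × 1.41) = 10672.2 / 101.52 ≈ 105.1 mL/min
CrCl ≈ 105 mL/min.
wexogliptin: ≥ 80 mL/min → 100% of 1200 mg = 1200 mg.
zenozumab: ≥ 85 mL/min → 100% of 1500 mg = 1500 mg.
Total = 1200 + 1500 = 2700 mg.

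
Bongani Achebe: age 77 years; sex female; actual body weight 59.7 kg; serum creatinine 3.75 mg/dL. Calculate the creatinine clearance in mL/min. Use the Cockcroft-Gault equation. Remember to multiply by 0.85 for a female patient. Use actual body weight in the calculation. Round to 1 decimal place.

CrCl = (140 − 77) × 59.7 / (72 × 3.75) × 0.85 = 3761.1 / 270.00 × 0.85 ≈ 11.8 mL/min

11.8 mL/min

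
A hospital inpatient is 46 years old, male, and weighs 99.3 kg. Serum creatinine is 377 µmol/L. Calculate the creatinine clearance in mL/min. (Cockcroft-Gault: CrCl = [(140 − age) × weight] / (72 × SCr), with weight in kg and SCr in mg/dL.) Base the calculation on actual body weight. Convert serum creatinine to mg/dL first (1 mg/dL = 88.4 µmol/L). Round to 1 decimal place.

30.4 mL/min

SCr = 377 / 88.4 = 4.265 mg/dL
CrCl = (140 − 46) × 99.3 / (72 × 4.265) = 9334.2 / 307.08 ≈ 30.4 mL/min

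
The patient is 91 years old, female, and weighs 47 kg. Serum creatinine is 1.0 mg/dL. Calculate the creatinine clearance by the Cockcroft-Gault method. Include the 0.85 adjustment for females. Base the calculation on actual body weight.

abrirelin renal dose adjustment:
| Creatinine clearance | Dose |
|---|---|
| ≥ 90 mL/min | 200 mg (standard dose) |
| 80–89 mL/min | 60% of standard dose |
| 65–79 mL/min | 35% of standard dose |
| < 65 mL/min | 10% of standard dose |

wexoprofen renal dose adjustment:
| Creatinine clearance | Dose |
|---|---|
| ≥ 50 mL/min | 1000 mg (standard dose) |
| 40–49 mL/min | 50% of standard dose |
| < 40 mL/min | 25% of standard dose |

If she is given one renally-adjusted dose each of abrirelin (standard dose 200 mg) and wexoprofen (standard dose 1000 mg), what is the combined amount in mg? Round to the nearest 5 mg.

CrCl = (140 − 91) × 47 / (72 × 1) × 0.85 = 2303.0 / 72.00 × 0.85 ≈ 27.2 mL/min
CrCl ≈ 27 mL/min.
abrirelin: < 65 mL/min → 10% of 200 mg = 20 mg.
wexoprofen: < 40 mL/min → 25% of 1000 mg = 250 mg.
Total = 20 + 250 = 270 mg.

270 mg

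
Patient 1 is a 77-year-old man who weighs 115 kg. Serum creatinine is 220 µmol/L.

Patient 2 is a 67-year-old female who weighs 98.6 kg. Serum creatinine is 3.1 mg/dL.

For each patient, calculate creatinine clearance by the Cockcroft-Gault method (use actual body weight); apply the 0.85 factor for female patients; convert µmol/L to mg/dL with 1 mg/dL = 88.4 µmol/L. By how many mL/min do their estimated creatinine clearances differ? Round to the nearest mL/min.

13 mL/min

Patient 1: SCr = 220 / 88.4 = 2.489 mg/dL
Patient 1: CrCl = (140 − 77) × 115 / (72 × 2.489) = 7245.0 / 179.21 ≈ 40.4 mL/min
Patient 2: CrCl = (140 − 67) × 98.6 / (72 × 3.1) × 0.85 = 7197.8 / 223.20 × 0.85 ≈ 27.4 mL/min
|40.4 − 27.4| = 13.0 mL/min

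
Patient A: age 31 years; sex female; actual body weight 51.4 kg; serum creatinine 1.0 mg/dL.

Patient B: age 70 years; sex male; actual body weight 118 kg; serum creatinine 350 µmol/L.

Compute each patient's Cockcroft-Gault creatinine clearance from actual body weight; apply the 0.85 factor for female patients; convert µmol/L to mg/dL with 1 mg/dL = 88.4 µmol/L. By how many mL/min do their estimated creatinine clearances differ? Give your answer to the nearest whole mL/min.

Patient A: CrCl = (140 − 31) × 51.4 / (72 × 1) × 0.85 = 5602.6 / 72.00 × 0.85 ≈ 66.1 mL/min
Patient B: SCr = 350 / 88.4 = 3.959 mg/dL
Patient B: CrCl = (140 − 70) × 118 / (72 × 3.959) = 8260.0 / 285.05 ≈ 29.0 mL/min
|66.1 − 29.0| = 37.1 mL/min

37 mL/min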